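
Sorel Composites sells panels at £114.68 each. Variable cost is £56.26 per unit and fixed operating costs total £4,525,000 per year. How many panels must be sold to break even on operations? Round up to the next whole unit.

Contribution margin per unit = £114.68 − £56.26 = £58.42.
Break-even Q = £4,525,000 / £58.42 = 77,456.35 → 77,457 panels.

77,457 panels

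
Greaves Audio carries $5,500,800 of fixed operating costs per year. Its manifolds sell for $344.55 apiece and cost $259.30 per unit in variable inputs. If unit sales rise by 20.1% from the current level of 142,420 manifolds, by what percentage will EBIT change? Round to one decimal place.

At 142,420 units, contribution = 142,420 × $85.25 = $12,141,305.00.
Subtracting fixed costs: EBIT = $12,141,305.00 − $5,500,800 = $6,640,505.00.
So DOL = total CM / EBIT = $12,141,305.00 / $6,640,505.00 = 1.8284.
Operating income changes by 1.8284 × +20.1% = +36.8%.

+36.8%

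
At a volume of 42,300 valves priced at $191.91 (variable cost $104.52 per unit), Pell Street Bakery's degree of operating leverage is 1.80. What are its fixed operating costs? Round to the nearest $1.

$1,642,932

Total contribution margin = 42,300 × $87.39 = $3,696,597.00.
DOL = contribution / EBIT, so EBIT = $3,696,597.00 / 1.80 = $2,053,665.00.
Fixed costs = CM − EBIT = $3,696,597.00 − $2,053,665.00 = $1,642,932.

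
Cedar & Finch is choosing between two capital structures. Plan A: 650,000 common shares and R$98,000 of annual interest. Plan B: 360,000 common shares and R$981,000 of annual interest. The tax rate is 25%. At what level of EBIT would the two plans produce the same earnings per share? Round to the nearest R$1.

Set EPS_A = EPS_B: (EBIT − R$98,000)(1 − 0.25) ÷ 650,000 = (EBIT − R$981,000)(1 − 0.25) ÷ 360,000.
The (1 − t) factor cancels: (EBIT − 98,000) × 360,000 = (EBIT − 981,000) × 650,000.
Solving, EBIT = (981,000·650,000 − 98,000·360,000) / (650,000 − 360,000) = 602,370,000,000 / 290,000 = 2,077,137.93.

R$2,077,138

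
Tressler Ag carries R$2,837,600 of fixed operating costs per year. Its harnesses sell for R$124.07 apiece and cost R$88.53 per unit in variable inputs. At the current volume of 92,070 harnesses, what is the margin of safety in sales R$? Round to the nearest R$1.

Unit CM = price − variable cost = R$124.07 − R$88.53 = R$35.54. Break-even units = R$2,837,600 ÷ R$35.54 = 79,842.43; break-even revenue = 79,842.43 × R$124.07 = R$9,906,050.42.
Actual sales revenue = 92,070 × R$124.07 = R$11,423,124.90.
Margin of safety = R$11,423,124.90 − R$9,906,050.42 = R$1,517,074.

R$1,517,074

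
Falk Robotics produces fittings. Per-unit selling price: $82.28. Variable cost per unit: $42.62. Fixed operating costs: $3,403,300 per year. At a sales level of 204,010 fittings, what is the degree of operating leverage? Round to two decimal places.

1.73

At 204,010 units, contribution = 204,010 × $39.66 = $8,091,036.60.
Subtracting fixed costs: EBIT = $8,091,036.60 − $3,403,300 = $4,687,736.60.
Degree of operating leverage = $8,091,036.60 / $4,687,736.60 = 1.7260.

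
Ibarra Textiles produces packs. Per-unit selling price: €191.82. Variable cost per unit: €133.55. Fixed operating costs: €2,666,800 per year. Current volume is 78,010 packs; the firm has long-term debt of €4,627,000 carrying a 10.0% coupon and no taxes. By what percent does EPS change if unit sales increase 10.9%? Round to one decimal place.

+35.0%

At 78,010 units, contribution = 78,010 × €58.27 = €4,545,642.70.
Operating income = contribution − fixed costs = €4,545,642.70 − €2,666,800 = €1,878,842.70.
Interest = €462,700.00, so EBIT − I = €1,416,142.70.
DCL = total CM / (EBIT − I) = €4,545,642.70 / €1,416,142.70 = 3.2099.
%ΔEPS = DCL × %ΔSales = 3.2099 × +10.9% = +35.0%.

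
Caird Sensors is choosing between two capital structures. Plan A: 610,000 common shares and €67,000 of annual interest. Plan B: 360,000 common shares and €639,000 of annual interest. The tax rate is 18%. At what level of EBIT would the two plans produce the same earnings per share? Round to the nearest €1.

Set EPS_A = EPS_B: (EBIT − €67,000)(1 − 0.18) ÷ 610,000 = (EBIT − €639,000)(1 − 0.18) ÷ 360,000.
The (1 − t) factor cancels: (EBIT − 67,000) × 360,000 = (EBIT − 639,000) × 610,000.
Solving, EBIT = (639,000·610,000 − 67,000·360,000) / (610,000 − 360,000) = 365,670,000,000 / 250,000 = 1,462,680.00.

€1,462,680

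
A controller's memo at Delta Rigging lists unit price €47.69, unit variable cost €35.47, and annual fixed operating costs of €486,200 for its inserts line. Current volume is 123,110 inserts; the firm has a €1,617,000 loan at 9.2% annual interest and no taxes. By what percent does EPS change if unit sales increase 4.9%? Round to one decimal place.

+8.5%

Total contribution margin = 123,110 × €12.22 = €1,504,404.20.
EBIT = €1,504,404.20 − €486,200 = €1,018,204.20.
After interest of €148,764.00, pre-tax earnings = €869,440.20.
Degree of combined leverage = contribution ÷ (EBIT − I) = €1,504,404.20 ÷ €869,440.20 = 1.7303.
EPS therefore changes by 1.7303 × (+4.9%) = +8.5%.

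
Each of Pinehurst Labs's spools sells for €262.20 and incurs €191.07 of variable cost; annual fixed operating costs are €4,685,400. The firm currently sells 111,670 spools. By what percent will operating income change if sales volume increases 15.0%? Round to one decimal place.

+36.6%

Total contribution margin = 111,670 × €71.13 = €7,943,087.10.
Operating income = contribution − fixed costs = €7,943,087.10 − €4,685,400 = €3,257,687.10.
DOL = contribution ÷ EBIT = €7,943,087.10 ÷ €3,257,687.10 = 2.4383.
So EBIT moves 2.4383 × (+15.0%) = +36.6%.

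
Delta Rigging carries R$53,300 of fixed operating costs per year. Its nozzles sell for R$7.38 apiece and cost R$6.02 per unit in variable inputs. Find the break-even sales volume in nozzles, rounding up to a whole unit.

Unit CM = price − variable cost = R$7.38 − R$6.02 = R$1.36.
Break-even volume = fixed costs ÷ CM per unit = R$53,300 ÷ R$1.36 = 39,191.18, so 39,192 nozzles.

39,192 nozzles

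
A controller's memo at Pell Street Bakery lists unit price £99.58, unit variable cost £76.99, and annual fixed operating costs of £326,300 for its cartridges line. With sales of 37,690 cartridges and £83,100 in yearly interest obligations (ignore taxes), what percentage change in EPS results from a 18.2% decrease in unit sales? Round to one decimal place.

-35.1%

Contribution at this volume is 37,690 × £22.59 = £851,417.10.
EBIT = £851,417.10 − £326,300 = £525,117.10.
After interest of £83,100.00, pre-tax earnings = £442,017.10.
DCL = total CM / (EBIT − I) = £851,417.10 / £442,017.10 = 1.9262.
EPS therefore changes by 1.9262 × (-18.2%) = -35.1%.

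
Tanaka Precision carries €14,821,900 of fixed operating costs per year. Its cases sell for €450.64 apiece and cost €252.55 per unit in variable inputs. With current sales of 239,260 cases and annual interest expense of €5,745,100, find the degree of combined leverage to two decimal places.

1.77

At 239,260 units, contribution = 239,260 × €198.09 = €47,395,013.40.
EBIT = €47,395,013.40 − €14,821,900 = €32,573,113.40. Interest = €5,745,100.00, so EBIT − I = €26,828,013.40.
Degree of total leverage = total CM / (EBIT − interest) = €47,395,013.40 / €26,828,013.40 = 1.7666.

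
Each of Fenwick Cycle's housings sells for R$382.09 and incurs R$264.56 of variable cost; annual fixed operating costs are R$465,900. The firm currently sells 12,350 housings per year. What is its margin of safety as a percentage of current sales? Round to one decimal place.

Unit CM = price − variable cost = R$382.09 − R$264.56 = R$117.53. Break-even units = R$465,900 ÷ R$117.53 = 3,964.09; break-even revenue = 3,964.09 × R$382.09 = R$1,514,640.78.
Actual sales revenue = 12,350 × R$382.09 = R$4,718,811.50.
Margin of safety = (R$4,718,811.50 − R$1,514,640.78) ÷ R$4,718,811.50 = 67.9%.

67.9%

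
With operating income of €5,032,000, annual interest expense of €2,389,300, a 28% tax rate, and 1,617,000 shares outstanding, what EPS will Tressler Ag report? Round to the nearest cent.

Interest = €2,389,300.00, so EBT = €5,032,000 − €2,389,300.00 = €2,642,700.00.
After tax at 28%: net income = €2,642,700.00 × 0.72 = €1,902,744.00.
Per share: €1,902,744.00 / 1,617,000 shares = €1.18.

€1.18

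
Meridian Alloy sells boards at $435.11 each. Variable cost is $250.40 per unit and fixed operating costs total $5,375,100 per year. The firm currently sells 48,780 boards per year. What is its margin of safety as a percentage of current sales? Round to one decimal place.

40.3%

Unit CM = price − variable cost = $435.11 − $250.40 = $184.71. Break-even units = $5,375,100 ÷ $184.71 = 29,100.21; break-even revenue = 29,100.21 × $435.11 = $12,661,792.87.
Current sales = 48,780 × $435.11 = $21,224,665.80.
Margin of safety = ($21,224,665.80 − $12,661,792.87) ÷ $21,224,665.80 = 40.3%.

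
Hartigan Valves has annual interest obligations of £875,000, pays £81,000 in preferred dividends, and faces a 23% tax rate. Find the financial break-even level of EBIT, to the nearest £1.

Grossing the preferred dividend up to pre-tax terms: £81,000 / (1 − 0.23) = £105,194.81.
EPS = 0 when EBIT covers interest plus the pre-tax preferred burden: £875,000 + £105,194.81 = £980,194.81.

£980,195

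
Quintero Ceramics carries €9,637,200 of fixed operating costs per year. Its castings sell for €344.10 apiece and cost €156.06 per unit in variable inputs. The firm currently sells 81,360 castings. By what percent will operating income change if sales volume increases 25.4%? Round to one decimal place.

Total contribution margin = 81,360 × €188.04 = €15,298,934.40.
Operating income = contribution − fixed costs = €15,298,934.40 − €9,637,200 = €5,661,734.40.
DOL = contribution ÷ EBIT = €15,298,934.40 ÷ €5,661,734.40 = 2.7022.
So EBIT moves 2.7022 × (+25.4%) = +68.6%.

+68.6%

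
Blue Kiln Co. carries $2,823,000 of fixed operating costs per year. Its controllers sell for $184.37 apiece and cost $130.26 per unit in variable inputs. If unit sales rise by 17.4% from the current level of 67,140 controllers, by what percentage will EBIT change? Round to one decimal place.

+78.0%

At 67,140 units, contribution = 67,140 × $54.11 = $3,632,945.40.
EBIT = $3,632,945.40 − $2,823,000 = $809,945.40.
So DOL = total CM / EBIT = $3,632,945.40 / $809,945.40 = 4.4854.
Operating income changes by 4.4854 × +17.4% = +78.0%.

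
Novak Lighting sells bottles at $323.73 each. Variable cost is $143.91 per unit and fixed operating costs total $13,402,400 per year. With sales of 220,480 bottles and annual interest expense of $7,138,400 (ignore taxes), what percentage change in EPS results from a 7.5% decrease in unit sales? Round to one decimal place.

Total contribution margin = 220,480 × $179.82 = $39,646,713.60.
Subtracting fixed costs: EBIT = $39,646,713.60 − $13,402,400 = $26,244,313.60.
Interest = $7,138,400.00, so EBIT − I = $19,105,913.60.
DCL = total CM / (EBIT − I) = $39,646,713.60 / $19,105,913.60 = 2.0751.
%ΔEPS = DCL × %ΔSales = 2.0751 × -7.5% = -15.6%.

-15.6%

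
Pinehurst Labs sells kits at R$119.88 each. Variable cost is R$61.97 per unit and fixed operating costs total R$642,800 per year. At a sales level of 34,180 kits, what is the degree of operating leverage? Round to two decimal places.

1.48

At 34,180 units, contribution = 34,180 × R$57.91 = R$1,979,363.80.
Operating income = contribution − fixed costs = R$1,979,363.80 − R$642,800 = R$1,336,563.80.
DOL = contribution ÷ EBIT = R$1,979,363.80 ÷ R$1,336,563.80 = 1.4809.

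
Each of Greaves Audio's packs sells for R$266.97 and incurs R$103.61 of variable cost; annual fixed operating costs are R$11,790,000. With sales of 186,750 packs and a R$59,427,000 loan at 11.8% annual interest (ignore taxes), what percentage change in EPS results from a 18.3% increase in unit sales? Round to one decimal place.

+47.7%

At 186,750 units, contribution = 186,750 × R$163.36 = R$30,507,480.00.
Subtracting fixed costs: EBIT = R$30,507,480.00 − R$11,790,000 = R$18,717,480.00.
Interest = R$7,012,386.00, so EBIT − I = R$11,705,094.00.
DCL = total CM / (EBIT − I) = R$30,507,480.00 / R$11,705,094.00 = 2.6063.
EPS therefore changes by 2.6063 × (+18.3%) = +47.7%.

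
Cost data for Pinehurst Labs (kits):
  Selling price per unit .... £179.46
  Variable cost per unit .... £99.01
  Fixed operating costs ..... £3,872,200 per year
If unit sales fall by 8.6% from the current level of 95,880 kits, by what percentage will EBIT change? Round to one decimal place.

-17.3%

At 95,880 units, contribution = 95,880 × £80.45 = £7,713,546.00.
Subtracting fixed costs: EBIT = £7,713,546.00 − £3,872,200 = £3,841,346.00.
Degree of operating leverage = £7,713,546.00 / £3,841,346.00 = 2.0080.
%ΔEBIT = DOL × %ΔSales = 2.0080 × -8.6% = -17.3%.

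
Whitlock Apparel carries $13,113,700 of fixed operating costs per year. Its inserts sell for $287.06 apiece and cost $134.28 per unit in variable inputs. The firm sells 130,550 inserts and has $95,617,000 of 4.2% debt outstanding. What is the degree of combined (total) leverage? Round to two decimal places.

Total contribution margin = 130,550 × $152.78 = $19,945,429.00.
EBIT = $19,945,429.00 − $13,113,700 = $6,831,729.00. Interest = $4,015,914.00, so EBIT − I = $2,815,815.00.
Degree of total leverage = total CM / (EBIT − interest) = $19,945,429.00 / $2,815,815.00 = 7.0834.

7.08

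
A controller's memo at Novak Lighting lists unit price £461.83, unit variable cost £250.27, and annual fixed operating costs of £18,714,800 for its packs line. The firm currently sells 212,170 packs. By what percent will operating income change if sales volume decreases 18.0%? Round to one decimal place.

-30.9%

Total contribution margin = 212,170 × £211.56 = £44,886,685.20.
EBIT = £44,886,685.20 − £18,714,800 = £26,171,885.20.
Degree of operating leverage = £44,886,685.20 / £26,171,885.20 = 1.7151.
Operating income changes by 1.7151 × -18.0% = -30.9%.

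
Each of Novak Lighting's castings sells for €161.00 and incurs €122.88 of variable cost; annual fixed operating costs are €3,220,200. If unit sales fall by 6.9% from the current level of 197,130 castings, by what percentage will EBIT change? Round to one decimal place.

Contribution at this volume is 197,130 × €38.12 = €7,514,595.60.
Operating income = contribution − fixed costs = €7,514,595.60 − €3,220,200 = €4,294,395.60.
DOL = contribution ÷ EBIT = €7,514,595.60 ÷ €4,294,395.60 = 1.7499.
Operating income changes by 1.7499 × -6.9% = -12.1%.

-12.1%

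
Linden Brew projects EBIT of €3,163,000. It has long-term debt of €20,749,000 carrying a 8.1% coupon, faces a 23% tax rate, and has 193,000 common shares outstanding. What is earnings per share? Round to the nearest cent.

Interest = €1,680,669.00, so EBT = €3,163,000 − €1,680,669.00 = €1,482,331.00.
After tax at 23%: net income = €1,482,331.00 × 0.77 = €1,141,394.87.
EPS = €1,141,394.87 ÷ 193,000 = €5.91.

€5.91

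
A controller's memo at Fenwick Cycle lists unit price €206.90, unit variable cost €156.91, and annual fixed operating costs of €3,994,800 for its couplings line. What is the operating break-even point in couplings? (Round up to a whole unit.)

Contribution margin per unit = €206.90 − €156.91 = €49.99.
Break-even volume = fixed costs ÷ CM per unit = €3,994,800 ÷ €49.99 = 79,911.98, so 79,912 couplings.

79,912 couplings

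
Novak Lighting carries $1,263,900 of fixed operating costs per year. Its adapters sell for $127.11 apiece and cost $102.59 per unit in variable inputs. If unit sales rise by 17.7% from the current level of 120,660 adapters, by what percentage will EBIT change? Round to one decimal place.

At 120,660 units, contribution = 120,660 × $24.52 = $2,958,583.20.
Operating income = contribution − fixed costs = $2,958,583.20 − $1,263,900 = $1,694,683.20.
Degree of operating leverage = $2,958,583.20 / $1,694,683.20 = 1.7458.
%ΔEBIT = DOL × %ΔSales = 1.7458 × +17.7% = +30.9%.

+30.9%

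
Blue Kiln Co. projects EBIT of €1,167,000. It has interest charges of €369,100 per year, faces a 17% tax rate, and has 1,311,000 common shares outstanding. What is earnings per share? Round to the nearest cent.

€0.51

Interest = €369,100.00, so EBT = €1,167,000 − €369,100.00 = €797,900.00.
Net income = €797,900.00 × (1 − 0.17) = €662,257.00.
Per share: €662,257.00 / 1,311,000 shares = €0.51.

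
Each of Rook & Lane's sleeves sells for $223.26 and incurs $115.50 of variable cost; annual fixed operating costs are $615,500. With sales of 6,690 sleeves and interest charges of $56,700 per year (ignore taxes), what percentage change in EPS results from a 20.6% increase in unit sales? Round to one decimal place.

Total contribution margin = 6,690 × $107.76 = $720,914.40.
EBIT = $720,914.40 − $615,500 = $105,414.40.
Interest = $56,700.00, so EBIT − I = $48,714.40.
DCL = total CM / (EBIT − I) = $720,914.40 / $48,714.40 = 14.7988.
%ΔEPS = DCL × %ΔSales = 14.7988 × +20.6% = +304.9%.

+304.9%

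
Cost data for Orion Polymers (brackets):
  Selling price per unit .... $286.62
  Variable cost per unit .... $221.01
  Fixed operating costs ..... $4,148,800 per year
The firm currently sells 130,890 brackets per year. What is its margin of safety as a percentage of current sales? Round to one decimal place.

Unit CM = price − variable cost = $286.62 − $221.01 = $65.61. Break-even units = $4,148,800 ÷ $65.61 = 63,234.26; break-even revenue = 63,234.26 × $286.62 = $18,124,204.48.
Current sales = 130,890 × $286.62 = $37,515,691.80.
Margin of safety = ($37,515,691.80 − $18,124,204.48) ÷ $37,515,691.80 = 51.7%.

51.7%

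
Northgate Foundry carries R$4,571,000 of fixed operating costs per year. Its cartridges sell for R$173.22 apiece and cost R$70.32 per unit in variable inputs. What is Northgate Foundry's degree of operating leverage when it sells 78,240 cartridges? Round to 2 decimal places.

2.31

At 78,240 units, contribution = 78,240 × R$102.90 = R$8,050,896.00.
Operating income = contribution − fixed costs = R$8,050,896.00 − R$4,571,000 = R$3,479,896.00.
Degree of operating leverage = R$8,050,896.00 / R$3,479,896.00 = 2.3135.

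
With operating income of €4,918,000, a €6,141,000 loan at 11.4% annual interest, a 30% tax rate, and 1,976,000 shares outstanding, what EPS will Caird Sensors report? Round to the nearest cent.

Interest = €700,074.00, so EBT = €4,918,000 − €700,074.00 = €4,217,926.00.
Net income = €4,217,926.00 × (1 − 0.30) = €2,952,548.20.
EPS = €2,952,548.20 ÷ 1,976,000 = €1.49.

€1.49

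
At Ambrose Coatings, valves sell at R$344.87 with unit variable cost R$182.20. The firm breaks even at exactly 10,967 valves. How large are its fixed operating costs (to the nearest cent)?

R$1,784,001.89

Contribution margin per unit = R$344.87 − R$182.20 = R$162.67.
Since BE = FC / CM, FC = 10,967 × R$162.67 = R$1,784,001.89.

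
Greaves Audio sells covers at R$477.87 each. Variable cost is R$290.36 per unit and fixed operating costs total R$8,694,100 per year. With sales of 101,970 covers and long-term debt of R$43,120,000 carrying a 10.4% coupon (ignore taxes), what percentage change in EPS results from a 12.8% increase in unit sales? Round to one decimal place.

At 101,970 units, contribution = 101,970 × R$187.51 = R$19,120,394.70.
EBIT = R$19,120,394.70 − R$8,694,100 = R$10,426,294.70.
Interest = R$4,484,480.00, so EBIT − I = R$5,941,814.70.
Degree of combined leverage = contribution ÷ (EBIT − I) = R$19,120,394.70 ÷ R$5,941,814.70 = 3.2179.
%ΔEPS = DCL × %ΔSales = 3.2179 × +12.8% = +41.2%.

+41.2%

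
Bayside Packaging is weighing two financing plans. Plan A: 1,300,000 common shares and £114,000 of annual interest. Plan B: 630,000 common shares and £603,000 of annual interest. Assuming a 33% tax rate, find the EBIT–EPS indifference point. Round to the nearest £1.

Set EPS_A = EPS_B: (EBIT − £114,000)(1 − 0.33) ÷ 1,300,000 = (EBIT − £603,000)(1 − 0.33) ÷ 630,000.
The (1 − t) factor cancels: (EBIT − 114,000) × 630,000 = (EBIT − 603,000) × 1,300,000.
EBIT × (1,300,000 − 630,000) = 603,000 × 1,300,000 − 114,000 × 630,000 = 712,080,000,000, so EBIT = 712,080,000,000 ÷ 670,000 = 1,062,805.97.

£1,062,806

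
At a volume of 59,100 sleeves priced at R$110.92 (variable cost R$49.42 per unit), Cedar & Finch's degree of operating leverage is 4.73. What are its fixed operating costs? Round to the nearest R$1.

At 59,100 units, contribution = 59,100 × R$61.50 = R$3,634,650.00.
Since DOL = CM ÷ EBIT, EBIT = R$3,634,650.00 ÷ 4.73 = R$768,424.95.
Fixed costs = CM − EBIT = R$3,634,650.00 − R$768,424.95 = R$2,866,225.

R$2,866,225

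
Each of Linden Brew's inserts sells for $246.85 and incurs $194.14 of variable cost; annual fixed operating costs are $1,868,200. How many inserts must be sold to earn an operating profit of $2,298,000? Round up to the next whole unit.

79,041 inserts

Unit CM = price − variable cost = $246.85 − $194.14 = $52.71.
Need Q such that Q × $52.71 − $1,868,200 = $2,298,000, i.e. Q = $4,166,200 / $52.71 = 79,040.03 → 79,041.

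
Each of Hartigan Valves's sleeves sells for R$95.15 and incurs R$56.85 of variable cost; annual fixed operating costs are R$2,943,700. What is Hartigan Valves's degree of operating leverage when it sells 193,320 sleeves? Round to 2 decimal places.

1.66

Total contribution margin = 193,320 × R$38.30 = R$7,404,156.00.
EBIT = R$7,404,156.00 − R$2,943,700 = R$4,460,456.00.
So DOL = total CM / EBIT = R$7,404,156.00 / R$4,460,456.00 = 1.6600.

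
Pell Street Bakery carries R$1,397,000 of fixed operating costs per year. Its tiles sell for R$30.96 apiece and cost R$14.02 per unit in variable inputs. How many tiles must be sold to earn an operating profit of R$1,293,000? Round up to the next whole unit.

Contribution margin per unit = R$30.96 − R$14.02 = R$16.94.
Need Q such that Q × R$16.94 − R$1,397,000 = R$1,293,000, i.e. Q = R$2,690,000 / R$16.94 = 158,795.75 → 158,796.

158,796 tiles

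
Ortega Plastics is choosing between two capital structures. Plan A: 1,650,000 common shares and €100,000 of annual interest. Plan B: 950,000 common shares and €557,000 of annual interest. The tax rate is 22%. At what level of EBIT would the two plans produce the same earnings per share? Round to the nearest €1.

€1,177,214

Set EPS_A = EPS_B: (EBIT − €100,000)(1 − 0.22) ÷ 1,650,000 = (EBIT − €557,000)(1 − 0.22) ÷ 950,000.
The (1 − t) factor cancels: (EBIT − 100,000) × 950,000 = (EBIT − 557,000) × 1,650,000.
Solving, EBIT = (557,000·1,650,000 − 100,000·950,000) / (1,650,000 − 950,000) = 824,050,000,000 / 700,000 = 1,177,214.29.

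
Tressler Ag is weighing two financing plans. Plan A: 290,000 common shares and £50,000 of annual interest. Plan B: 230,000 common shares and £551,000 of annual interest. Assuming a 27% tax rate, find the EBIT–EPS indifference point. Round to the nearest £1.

Set EPS_A = EPS_B: (EBIT − £50,000)(1 − 0.27) ÷ 290,000 = (EBIT − £551,000)(1 − 0.27) ÷ 230,000.
The (1 − t) factor cancels: (EBIT − 50,000) × 230,000 = (EBIT − 551,000) × 290,000.
EBIT × (290,000 − 230,000) = 551,000 × 290,000 − 50,000 × 230,000 = 148,290,000,000, so EBIT = 148,290,000,000 ÷ 60,000 = 2,471,500.00.

£2,471,500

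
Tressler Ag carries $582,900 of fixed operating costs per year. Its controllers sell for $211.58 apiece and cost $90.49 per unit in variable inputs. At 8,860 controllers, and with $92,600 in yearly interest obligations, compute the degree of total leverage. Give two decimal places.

At 8,860 units, contribution = 8,860 × $121.09 = $1,072,857.40.
EBIT = $1,072,857.40 − $582,900 = $489,957.40. Interest = $92,600.00.
DOL = $1,072,857.40 ÷ $489,957.40 = 2.1897; DFL = $489,957.40 ÷ $397,357.40 = 1.2330.
Combined leverage = 2.1897 × 1.2330 = 2.6999.

2.70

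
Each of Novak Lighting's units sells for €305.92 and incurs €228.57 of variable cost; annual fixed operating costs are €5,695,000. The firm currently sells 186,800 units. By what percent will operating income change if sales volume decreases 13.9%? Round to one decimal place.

-22.9%

At 186,800 units, contribution = 186,800 × €77.35 = €14,448,980.00.
Operating income = contribution − fixed costs = €14,448,980.00 − €5,695,000 = €8,753,980.00.
DOL = contribution ÷ EBIT = €14,448,980.00 ÷ €8,753,980.00 = 1.6506.
%ΔEBIT = DOL × %ΔSales = 1.6506 × -13.9% = -22.9%.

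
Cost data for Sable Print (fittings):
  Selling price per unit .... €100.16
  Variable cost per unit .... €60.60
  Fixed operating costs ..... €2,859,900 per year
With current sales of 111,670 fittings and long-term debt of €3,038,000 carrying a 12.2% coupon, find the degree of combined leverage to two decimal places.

3.72

At 111,670 units, contribution = 111,670 × €39.56 = €4,417,665.20.
Subtracting fixed costs: EBIT = €4,417,665.20 − €2,859,900 = €1,557,765.20. Interest = €370,636.00, so EBIT − I = €1,187,129.20.
Degree of total leverage = total CM / (EBIT − interest) = €4,417,665.20 / €1,187,129.20 = 3.7213.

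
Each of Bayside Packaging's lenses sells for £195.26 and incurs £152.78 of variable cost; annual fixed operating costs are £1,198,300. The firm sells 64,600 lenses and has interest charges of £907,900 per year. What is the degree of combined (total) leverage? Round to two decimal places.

At 64,600 units, contribution = 64,600 × £42.48 = £2,744,208.00.
Operating income = contribution − fixed costs = £2,744,208.00 − £1,198,300 = £1,545,908.00. Interest = £907,900.00.
DOL = £2,744,208.00 ÷ £1,545,908.00 = 1.7751; DFL = £1,545,908.00 ÷ £638,008.00 = 2.4230.
Combined leverage = 1.7751 × 2.4230 = 4.3011.

4.30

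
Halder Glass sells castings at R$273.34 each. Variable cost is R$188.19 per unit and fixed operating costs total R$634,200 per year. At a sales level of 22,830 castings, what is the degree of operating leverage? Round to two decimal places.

At 22,830 units, contribution = 22,830 × R$85.15 = R$1,943,974.50.
Operating income = contribution − fixed costs = R$1,943,974.50 − R$634,200 = R$1,309,774.50.
Degree of operating leverage = R$1,943,974.50 / R$1,309,774.50 = 1.4842.

1.48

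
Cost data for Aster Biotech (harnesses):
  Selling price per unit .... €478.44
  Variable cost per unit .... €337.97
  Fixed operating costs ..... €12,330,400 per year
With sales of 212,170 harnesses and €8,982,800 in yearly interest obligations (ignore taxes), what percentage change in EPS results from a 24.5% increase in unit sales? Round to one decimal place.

+86.0%

At 212,170 units, contribution = 212,170 × €140.47 = €29,803,519.90.
EBIT = €29,803,519.90 − €12,330,400 = €17,473,119.90.
Interest = €8,982,800.00, so EBIT − I = €8,490,319.90.
DCL = total CM / (EBIT − I) = €29,803,519.90 / €8,490,319.90 = 3.5103.
EPS therefore changes by 3.5103 × (+24.5%) = +86.0%.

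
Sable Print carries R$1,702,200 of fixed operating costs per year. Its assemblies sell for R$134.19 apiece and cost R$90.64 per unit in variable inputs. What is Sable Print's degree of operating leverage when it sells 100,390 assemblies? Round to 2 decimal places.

1.64

Contribution at this volume is 100,390 × R$43.55 = R$4,371,984.50.
Subtracting fixed costs: EBIT = R$4,371,984.50 − R$1,702,200 = R$2,669,784.50.
Degree of operating leverage = R$4,371,984.50 / R$2,669,784.50 = 1.6376.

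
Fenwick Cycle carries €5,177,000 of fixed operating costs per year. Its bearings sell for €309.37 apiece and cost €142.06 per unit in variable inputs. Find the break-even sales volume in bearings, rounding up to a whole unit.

Contribution margin per unit = €309.37 − €142.06 = €167.31.
Break-even volume = fixed costs ÷ CM per unit = €5,177,000 ÷ €167.31 = 30,942.56, so 30,943 bearings.

30,943 bearings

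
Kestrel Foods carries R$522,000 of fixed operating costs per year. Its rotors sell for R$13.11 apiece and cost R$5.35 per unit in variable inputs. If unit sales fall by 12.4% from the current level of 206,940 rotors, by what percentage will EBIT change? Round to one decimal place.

Contribution at this volume is 206,940 × R$7.76 = R$1,605,854.40.
Subtracting fixed costs: EBIT = R$1,605,854.40 − R$522,000 = R$1,083,854.40.
Degree of operating leverage = R$1,605,854.40 / R$1,083,854.40 = 1.4816.
%ΔEBIT = DOL × %ΔSales = 1.4816 × -12.4% = -18.4%.

-18.4%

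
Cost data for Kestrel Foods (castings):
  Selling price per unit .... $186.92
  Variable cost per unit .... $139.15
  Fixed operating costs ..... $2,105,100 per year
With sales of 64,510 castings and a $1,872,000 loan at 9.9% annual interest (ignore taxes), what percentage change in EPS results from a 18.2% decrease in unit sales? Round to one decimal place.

-70.9%

At 64,510 units, contribution = 64,510 × $47.77 = $3,081,642.70.
Operating income = contribution − fixed costs = $3,081,642.70 − $2,105,100 = $976,542.70.
After interest of $185,328.00, pre-tax earnings = $791,214.70.
DCL = total CM / (EBIT − I) = $3,081,642.70 / $791,214.70 = 3.8948.
EPS therefore changes by 3.8948 × (-18.2%) = -70.9%.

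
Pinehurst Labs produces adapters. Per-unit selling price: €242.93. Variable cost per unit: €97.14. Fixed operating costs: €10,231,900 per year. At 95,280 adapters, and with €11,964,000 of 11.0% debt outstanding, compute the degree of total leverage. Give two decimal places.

Contribution at this volume is 95,280 × €145.79 = €13,890,871.20.
Subtracting fixed costs: EBIT = €13,890,871.20 − €10,231,900 = €3,658,971.20. Interest = €1,316,040.00, so EBIT − I = €2,342,931.20.
DCL = contribution ÷ (EBIT − I) = €13,890,871.20 ÷ €2,342,931.20 = 5.9288.

5.93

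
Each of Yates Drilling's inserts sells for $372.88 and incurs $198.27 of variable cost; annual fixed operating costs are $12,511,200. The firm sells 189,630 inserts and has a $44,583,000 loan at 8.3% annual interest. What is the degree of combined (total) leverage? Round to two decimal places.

Contribution at this volume is 189,630 × $174.61 = $33,111,294.30.
Subtracting fixed costs: EBIT = $33,111,294.30 − $12,511,200 = $20,600,094.30. Interest = $3,700,389.00, so EBIT − I = $16,899,705.30.
Degree of total leverage = total CM / (EBIT − interest) = $33,111,294.30 / $16,899,705.30 = 1.9593.

1.96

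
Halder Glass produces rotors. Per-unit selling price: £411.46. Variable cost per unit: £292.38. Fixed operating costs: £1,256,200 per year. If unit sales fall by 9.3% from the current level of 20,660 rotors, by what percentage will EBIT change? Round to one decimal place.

-19.0%

Contribution at this volume is 20,660 × £119.08 = £2,460,192.80.
EBIT = £2,460,192.80 − £1,256,200 = £1,203,992.80.
DOL = contribution ÷ EBIT = £2,460,192.80 ÷ £1,203,992.80 = 2.0434.
%ΔEBIT = DOL × %ΔSales = 2.0434 × -9.3% = -19.0%.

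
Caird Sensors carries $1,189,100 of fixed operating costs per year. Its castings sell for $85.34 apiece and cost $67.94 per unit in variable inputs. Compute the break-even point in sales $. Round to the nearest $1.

$5,832,057

CM per unit = $85.34 − $67.94 = $17.40; CM ratio = $17.40 / $85.34 = 0.2039.
Break-even revenue = fixed costs × price ÷ CM = $1,189,100 × $85.34 ÷ $17.40 = $5,832,057.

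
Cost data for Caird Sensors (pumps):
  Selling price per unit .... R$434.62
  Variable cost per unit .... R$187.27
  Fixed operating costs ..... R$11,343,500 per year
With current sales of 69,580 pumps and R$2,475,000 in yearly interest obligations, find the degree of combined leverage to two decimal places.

At 69,580 units, contribution = 69,580 × R$247.35 = R$17,210,613.00.
EBIT = R$17,210,613.00 − R$11,343,500 = R$5,867,113.00. Interest = R$2,475,000.00.
DOL = R$17,210,613.00 ÷ R$5,867,113.00 = 2.9334; DFL = R$5,867,113.00 ÷ R$3,392,113.00 = 1.7296.
Combined leverage = 2.9334 × 1.7296 = 5.0736.

5.07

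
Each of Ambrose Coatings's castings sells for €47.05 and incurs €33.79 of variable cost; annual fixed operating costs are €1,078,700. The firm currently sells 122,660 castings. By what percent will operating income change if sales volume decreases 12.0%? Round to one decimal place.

-35.6%

At 122,660 units, contribution = 122,660 × €13.26 = €1,626,471.60.
EBIT = €1,626,471.60 − €1,078,700 = €547,771.60.
Degree of operating leverage = €1,626,471.60 / €547,771.60 = 2.9693.
So EBIT moves 2.9693 × (-12.0%) = -35.6%.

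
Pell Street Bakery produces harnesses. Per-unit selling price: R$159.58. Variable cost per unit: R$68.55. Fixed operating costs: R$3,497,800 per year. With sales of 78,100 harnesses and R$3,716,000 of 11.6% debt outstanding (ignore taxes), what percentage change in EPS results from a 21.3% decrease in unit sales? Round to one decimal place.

At 78,100 units, contribution = 78,100 × R$91.03 = R$7,109,443.00.
Subtracting fixed costs: EBIT = R$7,109,443.00 − R$3,497,800 = R$3,611,643.00.
Interest = R$431,056.00, so EBIT − I = R$3,180,587.00.
DCL = total CM / (EBIT − I) = R$7,109,443.00 / R$3,180,587.00 = 2.2353.
EPS therefore changes by 2.2353 × (-21.3%) = -47.6%.

-47.6%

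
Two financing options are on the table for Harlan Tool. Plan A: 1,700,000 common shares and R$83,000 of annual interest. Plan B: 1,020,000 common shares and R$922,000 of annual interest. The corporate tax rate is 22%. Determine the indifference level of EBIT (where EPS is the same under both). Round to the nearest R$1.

At indifference, (EBIT − 83,000)(1 − t)/1,700,000 = (EBIT − 922,000)(1 − t)/1,020,000.
Cancelling (1 − t) and cross-multiplying: 1,020,000·(EBIT − 83,000) = 1,700,000·(EBIT − 922,000).
Solving, EBIT = (922,000·1,700,000 − 83,000·1,020,000) / (1,700,000 − 1,020,000) = 1,482,740,000,000 / 680,000 = 2,180,500.00.

R$2,180,500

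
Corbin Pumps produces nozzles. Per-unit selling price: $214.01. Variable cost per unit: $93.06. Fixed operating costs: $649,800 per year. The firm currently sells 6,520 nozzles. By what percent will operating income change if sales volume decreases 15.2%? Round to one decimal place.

Contribution at this volume is 6,520 × $120.95 = $788,594.00.
Operating income = contribution − fixed costs = $788,594.00 − $649,800 = $138,794.00.
So DOL = total CM / EBIT = $788,594.00 / $138,794.00 = 5.6818.
Operating income changes by 5.6818 × -15.2% = -86.4%.

-86.4%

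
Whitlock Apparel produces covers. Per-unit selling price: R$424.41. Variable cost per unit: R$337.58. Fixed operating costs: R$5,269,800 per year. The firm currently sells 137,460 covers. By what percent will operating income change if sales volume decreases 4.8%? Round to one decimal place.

Contribution at this volume is 137,460 × R$86.83 = R$11,935,651.80.
Subtracting fixed costs: EBIT = R$11,935,651.80 − R$5,269,800 = R$6,665,851.80.
Degree of operating leverage = R$11,935,651.80 / R$6,665,851.80 = 1.7906.
%ΔEBIT = DOL × %ΔSales = 1.7906 × -4.8% = -8.6%.

-8.6%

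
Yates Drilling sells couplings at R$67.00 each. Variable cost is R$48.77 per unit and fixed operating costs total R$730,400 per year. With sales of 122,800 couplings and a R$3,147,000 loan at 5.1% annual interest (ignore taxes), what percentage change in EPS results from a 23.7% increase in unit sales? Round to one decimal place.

Contribution at this volume is 122,800 × R$18.23 = R$2,238,644.00.
EBIT = R$2,238,644.00 − R$730,400 = R$1,508,244.00.
Interest = R$160,497.00, so EBIT − I = R$1,347,747.00.
Degree of combined leverage = contribution ÷ (EBIT − I) = R$2,238,644.00 ÷ R$1,347,747.00 = 1.6610.
EPS therefore changes by 1.6610 × (+23.7%) = +39.4%.

+39.4%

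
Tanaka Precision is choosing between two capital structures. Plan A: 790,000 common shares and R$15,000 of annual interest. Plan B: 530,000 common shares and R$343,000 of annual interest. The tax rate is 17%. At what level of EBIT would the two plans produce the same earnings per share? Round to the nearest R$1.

At indifference, (EBIT − 15,000)(1 − t)/790,000 = (EBIT − 343,000)(1 − t)/530,000.
The (1 − t) factor cancels: (EBIT − 15,000) × 530,000 = (EBIT − 343,000) × 790,000.
EBIT × (790,000 − 530,000) = 343,000 × 790,000 − 15,000 × 530,000 = 263,020,000,000, so EBIT = 263,020,000,000 ÷ 260,000 = 1,011,615.38.

R$1,011,615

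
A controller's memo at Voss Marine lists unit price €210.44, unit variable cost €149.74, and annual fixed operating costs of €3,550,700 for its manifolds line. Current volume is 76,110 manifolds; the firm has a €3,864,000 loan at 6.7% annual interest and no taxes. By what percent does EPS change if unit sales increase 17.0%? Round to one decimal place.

+96.9%

At 76,110 units, contribution = 76,110 × €60.70 = €4,619,877.00.
Subtracting fixed costs: EBIT = €4,619,877.00 − €3,550,700 = €1,069,177.00.
After interest of €258,888.00, pre-tax earnings = €810,289.00.
DCL = total CM / (EBIT − I) = €4,619,877.00 / €810,289.00 = 5.7015.
EPS therefore changes by 5.7015 × (+17.0%) = +96.9%.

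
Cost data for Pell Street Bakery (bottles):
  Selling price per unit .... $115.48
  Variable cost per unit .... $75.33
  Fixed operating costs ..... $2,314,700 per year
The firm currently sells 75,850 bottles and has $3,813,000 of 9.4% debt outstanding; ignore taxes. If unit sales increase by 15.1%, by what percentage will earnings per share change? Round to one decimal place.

+123.5%

Total contribution margin = 75,850 × $40.15 = $3,045,377.50.
Operating income = contribution − fixed costs = $3,045,377.50 − $2,314,700 = $730,677.50.
Interest = $358,422.00, so EBIT − I = $372,255.50.
DCL = total CM / (EBIT − I) = $3,045,377.50 / $372,255.50 = 8.1809.
EPS therefore changes by 8.1809 × (+15.1%) = +123.5%.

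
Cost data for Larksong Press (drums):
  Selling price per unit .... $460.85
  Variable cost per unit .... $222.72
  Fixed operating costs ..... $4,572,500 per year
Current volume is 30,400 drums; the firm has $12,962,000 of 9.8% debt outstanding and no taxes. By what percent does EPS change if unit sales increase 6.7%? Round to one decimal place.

+34.7%

At 30,400 units, contribution = 30,400 × $238.13 = $7,239,152.00.
Operating income = contribution − fixed costs = $7,239,152.00 − $4,572,500 = $2,666,652.00.
Interest = $1,270,276.00, so EBIT − I = $1,396,376.00.
DCL = total CM / (EBIT − I) = $7,239,152.00 / $1,396,376.00 = 5.1842.
%ΔEPS = DCL × %ΔSales = 5.1842 × +6.7% = +34.7%.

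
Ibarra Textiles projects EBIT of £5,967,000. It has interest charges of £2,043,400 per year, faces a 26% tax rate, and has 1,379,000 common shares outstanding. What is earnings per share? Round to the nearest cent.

£2.11

Interest = £2,043,400.00, so EBT = £5,967,000 − £2,043,400.00 = £3,923,600.00.
After tax at 26%: net income = £3,923,600.00 × 0.74 = £2,903,464.00.
Per share: £2,903,464.00 / 1,379,000 shares = £2.11.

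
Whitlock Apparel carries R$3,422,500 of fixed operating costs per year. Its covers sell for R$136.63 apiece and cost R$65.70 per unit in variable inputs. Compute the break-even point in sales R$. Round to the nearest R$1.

CM per unit = R$136.63 − R$65.70 = R$70.93; CM ratio = R$70.93 / R$136.63 = 0.5191.
Break-even revenue = fixed costs × price ÷ CM = R$3,422,500 × R$136.63 ÷ R$70.93 = R$6,592,643.

R$6,592,643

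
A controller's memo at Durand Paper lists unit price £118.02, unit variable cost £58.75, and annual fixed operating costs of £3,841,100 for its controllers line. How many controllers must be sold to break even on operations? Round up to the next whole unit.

64,807 controllers

Contribution margin per unit = £118.02 − £58.75 = £59.27.
Break-even Q = £3,841,100 / £59.27 = 64,806.82 → 64,807 controllers.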